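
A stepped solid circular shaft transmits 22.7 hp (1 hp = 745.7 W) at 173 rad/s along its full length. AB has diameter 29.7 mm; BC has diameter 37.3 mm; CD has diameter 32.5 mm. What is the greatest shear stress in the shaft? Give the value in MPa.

ω = 173 rad/s, so T = P/ω = 22.7×745.7 / 173.0 = 97.85 N·m.
Under the same torque, τ_max = 16T/(πd³) is largest where d is smallest — segment AB (d = 29.7 mm).
τ_max = 16·97.85/(π·(0.0297)³) = 1.902×10^7 Pa.

19.0 MPa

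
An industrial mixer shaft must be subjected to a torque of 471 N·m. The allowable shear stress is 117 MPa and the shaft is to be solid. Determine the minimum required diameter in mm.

27.4 mm

For a solid shaft τ_max = 16T/(πd³), so d = (16T/(π τ_allow))^(1/3) = (16·471.0/(π·1.17×10^8))^(1/3) = 0.02737 m.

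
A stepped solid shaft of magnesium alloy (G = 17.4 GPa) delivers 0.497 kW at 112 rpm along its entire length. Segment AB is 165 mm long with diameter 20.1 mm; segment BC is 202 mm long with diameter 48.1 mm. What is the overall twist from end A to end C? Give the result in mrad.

ω = 2π·112/60 = 11.73 rad/s, so T = P/ω = 0.497×10³ / 11.73 = 42.38 N·m.
J_AB = π(0.0201)⁴/32 = 1.60×10^-8 m⁴; J_BC = π(0.0481)⁴/32 = 5.26×10^-7 m⁴.
θ = (T/G)·Σ L_i/J_i = (42.38/17.4×10⁹)·(0.165/1.60×10^-8 + 0.202/5.26×10^-7) = 0.02601 rad.

26.0 mrad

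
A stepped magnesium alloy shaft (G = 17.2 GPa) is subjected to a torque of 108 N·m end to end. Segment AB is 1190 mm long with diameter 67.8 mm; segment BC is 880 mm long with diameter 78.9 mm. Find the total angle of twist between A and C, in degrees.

J_AB = π(0.0678)⁴/32 = 2.07×10^-6 m⁴; J_BC = π(0.0789)⁴/32 = 3.80×10^-6 m⁴.
θ = (T/G)·Σ L_i/J_i = (108.0/17.2×10⁹)·(1.19/2.07×10^-6 + 0.880/3.80×10^-6) = 5.054×10^-3 rad.

0.290°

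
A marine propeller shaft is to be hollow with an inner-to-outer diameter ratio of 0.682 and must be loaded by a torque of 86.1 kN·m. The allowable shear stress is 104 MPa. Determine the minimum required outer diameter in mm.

For a hollow shaft with d_i/d_o = 0.682: τ_max = 16T/(π d_o³ (1−k⁴)), so d_o = [16T/(π τ_allow (1−k⁴))]^(1/3) = [16·86100/(π·1.04×10^8·0.7837)]^(1/3) = 0.1752 m.

175 mm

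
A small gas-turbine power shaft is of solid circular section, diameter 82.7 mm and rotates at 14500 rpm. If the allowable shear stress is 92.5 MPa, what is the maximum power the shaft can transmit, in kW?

15600 kW

J = πd⁴/32 = π(0.0827)⁴/32 = 4.592×10^-6 m⁴.
T_max = τ_allow·J/r = 9.25×10^7 × 4.592×10^-6 / 0.0414 = 10270 N·m.
ω = 2π·14500/60 = 1518 rad/s, so P_max = T_max·ω = 1.560×10^7 W.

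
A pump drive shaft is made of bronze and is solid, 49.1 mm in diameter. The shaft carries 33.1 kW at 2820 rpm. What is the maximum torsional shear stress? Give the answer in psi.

ω = 2π·2820/60 = 295.3 rad/s, so T = P/ω = 33.1×10³ / 295.3 = 112.1 N·m.
J = πd⁴/32 = π(0.0491)⁴/32 = 5.706×10^-7 m⁴.
τ_max = T·r/J = 112.1 × 0.0246 / 5.706×10^-7 = 4.823×10^6 Pa.

699 psi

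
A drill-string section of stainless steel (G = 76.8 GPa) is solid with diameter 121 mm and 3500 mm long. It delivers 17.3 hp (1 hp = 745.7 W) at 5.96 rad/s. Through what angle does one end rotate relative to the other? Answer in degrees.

0.269°

ω = 5.96 rad/s, so T = P/ω = 17.3×745.7 / 5.960 = 2165 N·m.
J = πd⁴/32 = π(0.121)⁴/32 = 2.104×10^-5 m⁴.
θ = T·L/(G·J) = 2165 × 3.50 / (76.8×10⁹ × 2.104×10^-5) = 4.687×10^-3 rad.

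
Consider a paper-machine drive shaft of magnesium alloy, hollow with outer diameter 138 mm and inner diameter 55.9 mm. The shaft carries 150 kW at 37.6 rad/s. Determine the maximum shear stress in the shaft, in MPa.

ω = 37.6 rad/s, so T = P/ω = 150×10³ / 37.60 = 3989 N·m.
J = π(d_o⁴ − d_i⁴)/32 = π(0.138⁴ − 0.0559⁴)/32 = 3.465×10^-5 m⁴.
τ_max = T·r/J = 3989 × 0.0690 / 3.465×10^-5 = 7.945×10^6 Pa.

7.94 MPa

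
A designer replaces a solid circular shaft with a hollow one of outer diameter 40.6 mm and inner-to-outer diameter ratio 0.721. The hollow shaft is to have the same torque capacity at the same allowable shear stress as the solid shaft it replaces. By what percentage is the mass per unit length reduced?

40.8 %

Equal τ_max and T ⇒ the solid shaft needs d_s³ = d_o³(1−k⁴), so d_s = 40.6·(1−0.721⁴)^(1/3) = 36.55 mm.
Area ratio A_h/A_s = d_o²(1−k²)/d_s² = (1−k²)/(1−k⁴)^(2/3) = 0.5924.
Mass saving = 1 − 0.5924 = 40.8 %.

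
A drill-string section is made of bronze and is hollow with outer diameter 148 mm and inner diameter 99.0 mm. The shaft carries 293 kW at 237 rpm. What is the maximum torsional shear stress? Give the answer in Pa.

2.32e7 Pa

ω = 2π·237/60 = 24.82 rad/s, so T = P/ω = 293×10³ / 24.82 = 11810 N·m.
J = π(d_o⁴ − d_i⁴)/32 = π(0.148⁴ − 0.0990⁴)/32 = 3.767×10^-5 m⁴.
τ_max = T·r/J = 11810 × 0.0740 / 3.767×10^-5 = 2.319×10^7 Pa.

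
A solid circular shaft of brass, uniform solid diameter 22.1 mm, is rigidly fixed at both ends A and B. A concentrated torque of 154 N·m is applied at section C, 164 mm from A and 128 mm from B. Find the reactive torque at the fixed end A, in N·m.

With uniform GJ and both ends fixed, compatibility θ_AC = θ_CB gives T_A·a = T_B·b, together with T_A + T_B = T₀.
T_A = T₀·b/(a+b) = 154.0·128/292.0 = 67.51 N·m; T_B = 86.49 N·m.

67.5 N·m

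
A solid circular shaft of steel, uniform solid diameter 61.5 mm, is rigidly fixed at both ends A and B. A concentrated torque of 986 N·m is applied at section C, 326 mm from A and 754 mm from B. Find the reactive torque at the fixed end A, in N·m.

688 N·m

With uniform GJ and both ends fixed, compatibility θ_AC = θ_CB gives T_A·a = T_B·b, together with T_A + T_B = T₀.
T_A = T₀·b/(a+b) = 986.0·754/1080 = 688.4 N·m; T_B = 297.6 N·m.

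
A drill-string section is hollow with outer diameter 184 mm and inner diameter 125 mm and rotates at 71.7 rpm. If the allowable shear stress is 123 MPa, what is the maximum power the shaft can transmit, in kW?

J = π(d_o⁴ − d_i⁴)/32 = π(0.184⁴ − 0.125⁴)/32 = 8.856×10^-5 m⁴.
T_max = τ_allow·J/r = 1.23×10^8 × 8.856×10^-5 / 0.0920 = 118400 N·m.
ω = 2π·71.7/60 = 7.508 rad/s, so P_max = T_max·ω = 8.890×10^5 W.

889 kW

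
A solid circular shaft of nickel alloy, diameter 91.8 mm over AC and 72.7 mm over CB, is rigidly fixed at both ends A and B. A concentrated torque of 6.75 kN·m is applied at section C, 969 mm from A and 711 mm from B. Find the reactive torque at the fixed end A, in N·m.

4390 N·m

Compatibility: T_A·a/J_AC = T_B·b/J_CB with T_A + T_B = T₀.
J_AC = 6.97×10^-6 m⁴, J_CB = 2.74×10^-6 m⁴, so T_A = T₀·(J_AC/a)/((J_AC/a)+(J_CB/b)) = 4394 N·m, T_B = 2356 N·m.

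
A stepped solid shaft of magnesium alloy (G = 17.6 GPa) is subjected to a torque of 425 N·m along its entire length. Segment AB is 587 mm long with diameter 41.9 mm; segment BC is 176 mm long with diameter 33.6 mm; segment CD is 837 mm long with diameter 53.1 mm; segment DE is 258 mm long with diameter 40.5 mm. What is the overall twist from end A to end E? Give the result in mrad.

J_AB = π(0.0419)⁴/32 = 3.03×10^-7 m⁴; J_BC = π(0.0336)⁴/32 = 1.25×10^-7 m⁴; J_CD = π(0.0531)⁴/32 = 7.81×10^-7 m⁴; J_DE = π(0.0405)⁴/32 = 2.64×10^-7 m⁴.
θ = (T/G)·Σ L_i/J_i = (425.0/17.6×10⁹)·(0.587/3.03×10^-7 + 0.176/1.25×10^-7 + 0.837/7.81×10^-7 + 0.258/2.64×10^-7) = 0.1303 rad.

130 mrad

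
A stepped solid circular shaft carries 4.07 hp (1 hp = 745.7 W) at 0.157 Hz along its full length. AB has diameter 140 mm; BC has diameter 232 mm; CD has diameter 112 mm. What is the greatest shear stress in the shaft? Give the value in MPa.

ω = 2π·0.157 = 0.9865 rad/s, so T = P/ω = 4.07×745.7 / 0.9865 = 3077 N·m.
Under the same torque, τ_max = 16T/(πd³) is largest where d is smallest — segment CD (d = 112 mm).
τ_max = 16·3077/(π·(0.112)³) = 1.115×10^7 Pa.

11.2 MPa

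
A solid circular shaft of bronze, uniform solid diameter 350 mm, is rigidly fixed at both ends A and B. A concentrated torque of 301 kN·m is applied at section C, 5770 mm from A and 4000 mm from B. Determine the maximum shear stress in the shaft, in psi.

3060 psi

With uniform GJ and both ends fixed, compatibility θ_AC = θ_CB gives T_A·a = T_B·b, together with T_A + T_B = T₀.
T_A = T₀·b/(a+b) = 301000·4000/9770 = 123200 N·m; T_B = 177800 N·m.
τ in each portion: τ_AC = 1.46×10^7 Pa, τ_CB = 2.11×10^7 Pa; maximum is in CB.
τ_max = T_CB·r/J = 177800·0.175/1.47×10^-3 = 2.112×10^7 Pa.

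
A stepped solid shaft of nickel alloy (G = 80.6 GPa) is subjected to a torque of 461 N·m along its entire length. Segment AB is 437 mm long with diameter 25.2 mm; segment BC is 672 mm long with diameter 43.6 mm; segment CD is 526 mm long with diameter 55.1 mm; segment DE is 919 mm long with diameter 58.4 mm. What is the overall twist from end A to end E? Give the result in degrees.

4.69°

J_AB = π(0.0252)⁴/32 = 3.96×10^-8 m⁴; J_BC = π(0.0436)⁴/32 = 3.55×10^-7 m⁴; J_CD = π(0.0551)⁴/32 = 9.05×10^-7 m⁴; J_DE = π(0.0584)⁴/32 = 1.14×10^-6 m⁴.
θ = (T/G)·Σ L_i/J_i = (461.0/80.6×10⁹)·(0.437/3.96×10^-8 + 0.672/3.55×10^-7 + 0.526/9.05×10^-7 + 0.919/1.14×10^-6) = 0.08189 rad.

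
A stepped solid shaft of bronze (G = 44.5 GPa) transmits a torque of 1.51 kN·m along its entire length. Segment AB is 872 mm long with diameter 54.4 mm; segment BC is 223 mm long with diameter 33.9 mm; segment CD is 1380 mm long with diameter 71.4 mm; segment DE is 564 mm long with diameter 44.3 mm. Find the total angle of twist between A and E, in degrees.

9.27°

J_AB = π(0.0544)⁴/32 = 8.60×10^-7 m⁴; J_BC = π(0.0339)⁴/32 = 1.30×10^-7 m⁴; J_CD = π(0.0714)⁴/32 = 2.55×10^-6 m⁴; J_DE = π(0.0443)⁴/32 = 3.78×10^-7 m⁴.
θ = (T/G)·Σ L_i/J_i = (1510/44.5×10⁹)·(0.872/8.60×10^-7 + 0.223/1.30×10^-7 + 1.38/2.55×10^-6 + 0.564/3.78×10^-7) = 0.1617 rad.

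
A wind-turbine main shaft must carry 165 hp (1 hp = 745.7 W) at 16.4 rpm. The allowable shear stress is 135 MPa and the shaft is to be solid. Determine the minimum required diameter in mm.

ω = 2π·16.4/60 = 1.717 rad/s, so T = P/ω = 165×745.7 / 1.717 = 71640 N·m.
For a solid shaft τ_max = 16T/(πd³), so d = (16T/(π τ_allow))^(1/3) = (16·71640/(π·1.35×10^8))^(1/3) = 0.1393 m.

139 mm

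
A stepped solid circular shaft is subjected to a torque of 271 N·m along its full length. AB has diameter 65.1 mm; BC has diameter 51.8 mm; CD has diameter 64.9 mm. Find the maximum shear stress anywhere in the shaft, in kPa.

9930 kPa

Under the same torque, τ_max = 16T/(πd³) is largest where d is smallest — segment BC (d = 51.8 mm).
τ_max = 16·271.0/(π·(0.0518)³) = 9.930×10^6 Pa.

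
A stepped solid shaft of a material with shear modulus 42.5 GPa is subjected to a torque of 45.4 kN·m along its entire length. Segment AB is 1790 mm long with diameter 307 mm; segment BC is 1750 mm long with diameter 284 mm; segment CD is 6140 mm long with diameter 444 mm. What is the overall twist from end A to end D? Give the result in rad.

J_AB = π(0.307)⁴/32 = 8.72×10^-4 m⁴; J_BC = π(0.284)⁴/32 = 6.39×10^-4 m⁴; J_CD = π(0.444)⁴/32 = 3.82×10^-3 m⁴.
θ = (T/G)·Σ L_i/J_i = (45400/42.5×10⁹)·(1.79/8.72×10^-4 + 1.75/6.39×10^-4 + 6.14/3.82×10^-3) = 6.839×10^-3 rad.

0.00684 rad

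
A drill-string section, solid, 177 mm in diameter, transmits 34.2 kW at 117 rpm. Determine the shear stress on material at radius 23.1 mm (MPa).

0.669 MPa

ω = 2π·117/60 = 12.25 rad/s, so T = P/ω = 34.2×10³ / 12.25 = 2791 N·m.
J = πd⁴/32 = π(0.177)⁴/32 = 9.636×10^-5 m⁴.
Shear stress varies linearly with radius: τ = T·r/J = 2791 × 0.0231 / 9.636×10^-5 = 6.692×10^5 Pa.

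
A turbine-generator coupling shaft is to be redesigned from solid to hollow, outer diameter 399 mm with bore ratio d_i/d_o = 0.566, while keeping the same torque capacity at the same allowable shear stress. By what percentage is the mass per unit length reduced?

26.9 %

Equal τ_max and T ⇒ the solid shaft needs d_s³ = d_o³(1−k⁴), so d_s = 399·(1−0.566⁴)^(1/3) = 384.9 mm.
Area ratio A_h/A_s = d_o²(1−k²)/d_s² = (1−k²)/(1−k⁴)^(2/3) = 0.7305.
Mass saving = 1 − 0.7305 = 26.9 %.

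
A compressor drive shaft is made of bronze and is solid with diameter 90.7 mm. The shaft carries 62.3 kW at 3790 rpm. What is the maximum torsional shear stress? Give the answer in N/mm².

ω = 2π·3790/60 = 396.9 rad/s, so T = P/ω = 62.3×10³ / 396.9 = 157.0 N·m.
J = πd⁴/32 = π(0.0907)⁴/32 = 6.644×10^-6 m⁴.
τ_max = T·r/J = 157.0 × 0.0454 / 6.644×10^-6 = 1.071×10^6 Pa.

1.07 N/mm²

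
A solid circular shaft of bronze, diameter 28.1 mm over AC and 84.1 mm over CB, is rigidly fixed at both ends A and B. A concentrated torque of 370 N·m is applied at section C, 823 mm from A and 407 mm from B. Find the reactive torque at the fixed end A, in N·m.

Compatibility: T_A·a/J_AC = T_B·b/J_CB with T_A + T_B = T₀.
J_AC = 6.12×10^-8 m⁴, J_CB = 4.91×10^-6 m⁴, so T_A = T₀·(J_AC/a)/((J_AC/a)+(J_CB/b)) = 2.267 N·m, T_B = 367.7 N·m.

2.27 N·m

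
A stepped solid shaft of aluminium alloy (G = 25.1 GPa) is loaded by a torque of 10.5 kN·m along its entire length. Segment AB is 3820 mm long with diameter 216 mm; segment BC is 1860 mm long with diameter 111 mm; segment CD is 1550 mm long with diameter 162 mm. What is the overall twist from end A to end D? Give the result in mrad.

J_AB = π(0.216)⁴/32 = 2.14×10^-4 m⁴; J_BC = π(0.111)⁴/32 = 1.49×10^-5 m⁴; J_CD = π(0.162)⁴/32 = 6.76×10^-5 m⁴.
θ = (T/G)·Σ L_i/J_i = (10500/25.1×10⁹)·(3.82/2.14×10^-4 + 1.86/1.49×10^-5 + 1.55/6.76×10^-5) = 0.06927 rad.

69.3 mrad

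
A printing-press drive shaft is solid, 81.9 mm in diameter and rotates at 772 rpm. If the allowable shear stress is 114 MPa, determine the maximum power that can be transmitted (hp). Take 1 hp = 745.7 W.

J = πd⁴/32 = π(0.0819)⁴/32 = 4.417×10^-6 m⁴.
T_max = τ_allow·J/r = 1.14×10^8 × 4.417×10^-6 / 0.0410 = 12300 N·m.
ω = 2π·772/60 = 80.84 rad/s, so P_max = T_max·ω = 9.941×10^5 W.

1330 hp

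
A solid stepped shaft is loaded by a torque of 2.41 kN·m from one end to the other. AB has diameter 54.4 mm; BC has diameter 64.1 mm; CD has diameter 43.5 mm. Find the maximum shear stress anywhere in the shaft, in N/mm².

Under the same torque, τ_max = 16T/(πd³) is largest where d is smallest — segment CD (d = 43.5 mm).
τ_max = 16·2410/(π·(0.0435)³) = 1.491×10^8 Pa.

149 N/mm²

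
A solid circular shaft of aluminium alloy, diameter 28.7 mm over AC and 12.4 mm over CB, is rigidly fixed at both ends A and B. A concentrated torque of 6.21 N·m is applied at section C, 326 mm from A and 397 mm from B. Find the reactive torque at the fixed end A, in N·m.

Compatibility: T_A·a/J_AC = T_B·b/J_CB with T_A + T_B = T₀.
J_AC = 6.66×10^-8 m⁴, J_CB = 2.32×10^-9 m⁴, so T_A = T₀·(J_AC/a)/((J_AC/a)+(J_CB/b)) = 6.037 N·m, T_B = 0.1728 N·m.

6.04 N·m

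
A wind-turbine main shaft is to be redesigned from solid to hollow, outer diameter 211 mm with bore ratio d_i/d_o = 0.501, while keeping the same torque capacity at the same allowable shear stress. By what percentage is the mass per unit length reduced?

21.8 %

Equal τ_max and T ⇒ the solid shaft needs d_s³ = d_o³(1−k⁴), so d_s = 211·(1−0.501⁴)^(1/3) = 206.5 mm.
Area ratio A_h/A_s = d_o²(1−k²)/d_s² = (1−k²)/(1−k⁴)^(2/3) = 0.7822.
Mass saving = 1 − 0.7822 = 21.8 %.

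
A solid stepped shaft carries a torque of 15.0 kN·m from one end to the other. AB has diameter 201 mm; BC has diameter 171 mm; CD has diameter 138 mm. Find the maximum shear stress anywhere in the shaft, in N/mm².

Under the same torque, τ_max = 16T/(πd³) is largest where d is smallest — segment CD (d = 138 mm).
τ_max = 16·15000/(π·(0.138)³) = 2.907×10^7 Pa.

29.1 N/mm²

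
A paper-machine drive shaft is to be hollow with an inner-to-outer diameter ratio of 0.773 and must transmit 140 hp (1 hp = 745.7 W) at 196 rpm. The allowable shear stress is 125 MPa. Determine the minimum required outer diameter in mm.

68.6 mm

ω = 2π·196/60 = 20.53 rad/s, so T = P/ω = 140×745.7 / 20.53 = 5086 N·m.
For a hollow shaft with d_i/d_o = 0.773: τ_max = 16T/(π d_o³ (1−k⁴)), so d_o = [16T/(π τ_allow (1−k⁴))]^(1/3) = [16·5086/(π·1.25×10^8·0.6430)]^(1/3) = 0.06856 m.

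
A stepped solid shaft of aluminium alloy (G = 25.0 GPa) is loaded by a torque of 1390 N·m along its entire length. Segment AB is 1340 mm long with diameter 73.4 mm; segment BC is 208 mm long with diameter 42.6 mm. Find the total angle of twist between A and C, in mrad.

J_AB = π(0.0734)⁴/32 = 2.85×10^-6 m⁴; J_BC = π(0.0426)⁴/32 = 3.23×10^-7 m⁴.
θ = (T/G)·Σ L_i/J_i = (1390/25.0×10⁹)·(1.34/2.85×10^-6 + 0.208/3.23×10^-7) = 0.06191 rad.

61.9 mrad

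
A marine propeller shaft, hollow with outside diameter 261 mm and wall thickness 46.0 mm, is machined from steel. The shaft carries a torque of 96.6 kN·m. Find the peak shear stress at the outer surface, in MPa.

33.6 MPa

J = π(d_o⁴ − d_i⁴)/32 = π(0.261⁴ − 0.169⁴)/32 = 3.755×10^-4 m⁴.
τ_max = T·r/J = 96600 × 0.131 / 3.755×10^-4 = 3.357×10^7 Pa.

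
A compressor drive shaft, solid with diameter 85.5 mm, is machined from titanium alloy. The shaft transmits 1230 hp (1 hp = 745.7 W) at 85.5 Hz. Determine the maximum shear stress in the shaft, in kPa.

ω = 2π·85.5 = 537.2 rad/s, so T = P/ω = 1230×745.7 / 537.2 = 1707 N·m.
J = πd⁴/32 = π(0.0855)⁴/32 = 5.246×10^-6 m⁴.
τ_max = T·r/J = 1707 × 0.0428 / 5.246×10^-6 = 1.391×10^7 Pa.

13900 kPa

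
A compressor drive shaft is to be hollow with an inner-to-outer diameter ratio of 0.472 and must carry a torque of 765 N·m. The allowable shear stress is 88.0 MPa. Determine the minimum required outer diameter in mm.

36.0 mm

For a hollow shaft with d_i/d_o = 0.472: τ_max = 16T/(π d_o³ (1−k⁴)), so d_o = [16T/(π τ_allow (1−k⁴))]^(1/3) = [16·765.0/(π·8.80×10^7·0.9504)]^(1/3) = 0.03598 m.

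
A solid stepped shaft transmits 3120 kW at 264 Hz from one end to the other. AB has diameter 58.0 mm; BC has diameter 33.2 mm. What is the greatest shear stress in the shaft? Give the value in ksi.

38.0 ksi

ω = 2π·264 = 1659 rad/s, so T = P/ω = 3120×10³ / 1659 = 1881 N·m.
Under the same torque, τ_max = 16T/(πd³) is largest where d is smallest — segment BC (d = 33.2 mm).
τ_max = 16·1881/(π·(0.0332)³) = 2.618×10^8 Pa.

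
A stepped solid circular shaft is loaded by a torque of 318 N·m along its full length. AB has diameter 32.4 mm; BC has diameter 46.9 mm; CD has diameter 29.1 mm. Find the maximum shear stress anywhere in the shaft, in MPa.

65.7 MPa

Under the same torque, τ_max = 16T/(πd³) is largest where d is smallest — segment CD (d = 29.1 mm).
τ_max = 16·318.0/(π·(0.0291)³) = 6.572×10^7 Pa.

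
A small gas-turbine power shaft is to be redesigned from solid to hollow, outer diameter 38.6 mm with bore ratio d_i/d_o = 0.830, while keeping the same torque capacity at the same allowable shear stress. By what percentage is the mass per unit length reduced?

52.2 %

Equal τ_max and T ⇒ the solid shaft needs d_s³ = d_o³(1−k⁴), so d_s = 38.6·(1−0.830⁴)^(1/3) = 31.15 mm.
Area ratio A_h/A_s = d_o²(1−k²)/d_s² = (1−k²)/(1−k⁴)^(2/3) = 0.4778.
Mass saving = 1 − 0.4778 = 52.2 %.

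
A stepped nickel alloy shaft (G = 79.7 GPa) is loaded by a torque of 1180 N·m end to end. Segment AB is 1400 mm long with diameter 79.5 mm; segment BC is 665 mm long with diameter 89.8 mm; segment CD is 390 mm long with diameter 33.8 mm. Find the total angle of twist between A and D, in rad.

0.0519 rad

J_AB = π(0.0795)⁴/32 = 3.92×10^-6 m⁴; J_BC = π(0.0898)⁴/32 = 6.38×10^-6 m⁴; J_CD = π(0.0338)⁴/32 = 1.28×10^-7 m⁴.
θ = (T/G)·Σ L_i/J_i = (1180/79.7×10⁹)·(1.40/3.92×10^-6 + 0.665/6.38×10^-6 + 0.390/1.28×10^-7) = 0.05189 rad.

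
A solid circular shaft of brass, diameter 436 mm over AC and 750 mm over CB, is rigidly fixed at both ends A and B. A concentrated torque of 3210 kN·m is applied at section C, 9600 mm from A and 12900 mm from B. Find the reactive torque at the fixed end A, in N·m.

427000 N·m

Compatibility: T_A·a/J_AC = T_B·b/J_CB with T_A + T_B = T₀.
J_AC = 3.55×10^-3 m⁴, J_CB = 0.0311 m⁴, so T_A = T₀·(J_AC/a)/((J_AC/a)+(J_CB/b)) = 427100 N·m, T_B = 2.783e6 N·m.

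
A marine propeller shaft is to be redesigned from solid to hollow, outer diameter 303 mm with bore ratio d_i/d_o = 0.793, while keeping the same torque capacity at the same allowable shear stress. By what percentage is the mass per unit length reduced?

48.1 %

Equal τ_max and T ⇒ the solid shaft needs d_s³ = d_o³(1−k⁴), so d_s = 303·(1−0.793⁴)^(1/3) = 256.2 mm.
Area ratio A_h/A_s = d_o²(1−k²)/d_s² = (1−k²)/(1−k⁴)^(2/3) = 0.5191.
Mass saving = 1 − 0.5191 = 48.1 %.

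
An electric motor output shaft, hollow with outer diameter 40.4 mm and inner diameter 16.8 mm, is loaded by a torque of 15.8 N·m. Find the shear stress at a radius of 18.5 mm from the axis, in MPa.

1.15 MPa

J = π(d_o⁴ − d_i⁴)/32 = π(0.0404⁴ − 0.0168⁴)/32 = 2.537×10^-7 m⁴.
Shear stress varies linearly with radius: τ = T·r/J = 15.80 × 0.0185 / 2.537×10^-7 = 1.152×10^6 Pa.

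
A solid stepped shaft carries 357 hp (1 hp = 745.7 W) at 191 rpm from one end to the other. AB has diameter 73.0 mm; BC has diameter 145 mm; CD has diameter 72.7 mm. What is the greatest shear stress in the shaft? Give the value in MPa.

176 MPa

ω = 2π·191/60 = 20.00 rad/s, so T = P/ω = 357×745.7 / 20.00 = 13310 N·m.
Under the same torque, τ_max = 16T/(πd³) is largest where d is smallest — segment CD (d = 72.7 mm).
τ_max = 16·13310/(π·(0.0727)³) = 1.764×10^8 Pa.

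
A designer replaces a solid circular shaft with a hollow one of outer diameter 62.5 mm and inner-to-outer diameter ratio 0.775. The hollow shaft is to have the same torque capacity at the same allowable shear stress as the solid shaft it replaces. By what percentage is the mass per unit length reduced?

Equal τ_max and T ⇒ the solid shaft needs d_s³ = d_o³(1−k⁴), so d_s = 62.5·(1−0.775⁴)^(1/3) = 53.84 mm.
Area ratio A_h/A_s = d_o²(1−k²)/d_s² = (1−k²)/(1−k⁴)^(2/3) = 0.5382.
Mass saving = 1 − 0.5382 = 46.2 %.

46.2 %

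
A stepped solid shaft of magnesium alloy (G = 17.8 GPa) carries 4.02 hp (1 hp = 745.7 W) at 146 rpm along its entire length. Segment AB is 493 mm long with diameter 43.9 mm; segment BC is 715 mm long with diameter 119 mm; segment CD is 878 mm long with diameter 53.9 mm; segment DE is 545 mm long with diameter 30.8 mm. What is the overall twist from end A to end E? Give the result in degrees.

5.44°

ω = 2π·146/60 = 15.29 rad/s, so T = P/ω = 4.02×745.7 / 15.29 = 196.1 N·m.
J_AB = π(0.0439)⁴/32 = 3.65×10^-7 m⁴; J_BC = π(0.119)⁴/32 = 1.97×10^-5 m⁴; J_CD = π(0.0539)⁴/32 = 8.29×10^-7 m⁴; J_DE = π(0.0308)⁴/32 = 8.83×10^-8 m⁴.
θ = (T/G)·Σ L_i/J_i = (196.1/17.8×10⁹)·(0.493/3.65×10^-7 + 0.715/1.97×10^-5 + 0.878/8.29×10^-7 + 0.545/8.83×10^-8) = 0.09491 rad.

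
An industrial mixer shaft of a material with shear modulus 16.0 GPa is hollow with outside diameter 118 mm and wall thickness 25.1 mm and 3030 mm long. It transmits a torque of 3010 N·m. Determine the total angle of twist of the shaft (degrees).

1.93°

J = π(d_o⁴ − d_i⁴)/32 = π(0.118⁴ − 0.0678⁴)/32 = 1.696×10^-5 m⁴.
θ = T·L/(G·J) = 3010 × 3.03 / (16.0×10⁹ × 1.696×10^-5) = 0.03361 rad.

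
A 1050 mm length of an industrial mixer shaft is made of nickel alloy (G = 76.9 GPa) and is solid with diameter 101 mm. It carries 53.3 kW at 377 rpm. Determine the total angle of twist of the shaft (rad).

ω = 2π·377/60 = 39.48 rad/s, so T = P/ω = 53.3×10³ / 39.48 = 1350 N·m.
J = πd⁴/32 = π(0.101)⁴/32 = 1.022×10^-5 m⁴.
θ = T·L/(G·J) = 1350 × 1.05 / (76.9×10⁹ × 1.022×10^-5) = 1.804×10^-3 rad.

0.00180 rad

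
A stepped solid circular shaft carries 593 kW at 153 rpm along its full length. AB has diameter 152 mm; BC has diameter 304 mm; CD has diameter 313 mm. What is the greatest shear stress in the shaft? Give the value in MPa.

53.7 MPa

ω = 2π·153/60 = 16.02 rad/s, so T = P/ω = 593×10³ / 16.02 = 37010 N·m.
Under the same torque, τ_max = 16T/(πd³) is largest where d is smallest — segment AB (d = 152 mm).
τ_max = 16·37010/(π·(0.152)³) = 5.368×10^7 Pa.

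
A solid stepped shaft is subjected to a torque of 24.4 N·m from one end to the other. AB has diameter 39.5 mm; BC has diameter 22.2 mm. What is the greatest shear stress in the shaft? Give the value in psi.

Under the same torque, τ_max = 16T/(πd³) is largest where d is smallest — segment BC (d = 22.2 mm).
τ_max = 16·24.40/(π·(0.0222)³) = 1.136×10^7 Pa.

1650 psi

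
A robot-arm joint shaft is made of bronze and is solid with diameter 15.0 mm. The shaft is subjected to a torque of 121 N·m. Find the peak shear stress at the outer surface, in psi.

J = πd⁴/32 = π(0.0150)⁴/32 = 4.970×10^-9 m⁴.
τ_max = T·r/J = 121.0 × 0.00750 / 4.970×10^-9 = 1.826×10^8 Pa.

26500 psi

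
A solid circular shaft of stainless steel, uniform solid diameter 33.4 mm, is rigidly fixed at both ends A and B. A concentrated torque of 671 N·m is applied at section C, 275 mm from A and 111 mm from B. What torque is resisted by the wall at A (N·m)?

With uniform GJ and both ends fixed, compatibility θ_AC = θ_CB gives T_A·a = T_B·b, together with T_A + T_B = T₀.
T_A = T₀·b/(a+b) = 671.0·111/386.0 = 193.0 N·m; T_B = 478.0 N·m.

193 N·m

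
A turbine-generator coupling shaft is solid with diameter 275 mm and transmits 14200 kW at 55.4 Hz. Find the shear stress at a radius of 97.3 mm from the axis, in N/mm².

ω = 2π·55.4 = 348.1 rad/s, so T = P/ω = 14200×10³ / 348.1 = 40790 N·m.
J = πd⁴/32 = π(0.275)⁴/32 = 5.615×10^-4 m⁴.
Shear stress varies linearly with radius: τ = T·r/J = 40790 × 0.0973 / 5.615×10^-4 = 7.069×10^6 Pa.

7.07 N/mm²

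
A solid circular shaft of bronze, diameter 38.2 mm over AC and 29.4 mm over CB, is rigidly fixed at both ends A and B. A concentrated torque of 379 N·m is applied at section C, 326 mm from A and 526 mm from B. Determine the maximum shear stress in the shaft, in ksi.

Compatibility: T_A·a/J_AC = T_B·b/J_CB with T_A + T_B = T₀.
J_AC = 2.09×10^-7 m⁴, J_CB = 7.33×10^-8 m⁴, so T_A = T₀·(J_AC/a)/((J_AC/a)+(J_CB/b)) = 311.3 N·m, T_B = 67.69 N·m.
τ in each portion: τ_AC = 2.84×10^7 Pa, τ_CB = 1.36×10^7 Pa; maximum is in AC.
τ_max = T_AC·r/J = 311.3·0.0191/2.09×10^-7 = 2.844×10^7 Pa.

4.13 ksi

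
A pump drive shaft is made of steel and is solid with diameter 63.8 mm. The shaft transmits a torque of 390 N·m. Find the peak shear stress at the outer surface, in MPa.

J = πd⁴/32 = π(0.0638)⁴/32 = 1.627×10^-6 m⁴.
τ_max = T·r/J = 390.0 × 0.0319 / 1.627×10^-6 = 7.648×10^6 Pa.

7.65 MPa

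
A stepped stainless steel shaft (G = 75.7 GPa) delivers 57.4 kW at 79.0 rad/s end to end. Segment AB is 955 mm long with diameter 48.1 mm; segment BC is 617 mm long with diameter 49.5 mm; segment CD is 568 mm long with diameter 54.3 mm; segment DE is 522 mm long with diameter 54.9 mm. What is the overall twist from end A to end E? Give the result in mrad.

39.5 mrad

ω = 79.0 rad/s, so T = P/ω = 57.4×10³ / 79.00 = 726.6 N·m.
J_AB = π(0.0481)⁴/32 = 5.26×10^-7 m⁴; J_BC = π(0.0495)⁴/32 = 5.89×10^-7 m⁴; J_CD = π(0.0543)⁴/32 = 8.53×10^-7 m⁴; J_DE = π(0.0549)⁴/32 = 8.92×10^-7 m⁴.
θ = (T/G)·Σ L_i/J_i = (726.6/75.7×10⁹)·(0.955/5.26×10^-7 + 0.617/5.89×10^-7 + 0.568/8.53×10^-7 + 0.522/8.92×10^-7) = 0.03950 rad.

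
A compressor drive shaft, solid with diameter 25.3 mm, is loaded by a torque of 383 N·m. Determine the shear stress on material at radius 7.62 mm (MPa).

J = πd⁴/32 = π(0.0253)⁴/32 = 4.022×10^-8 m⁴.
Shear stress varies linearly with radius: τ = T·r/J = 383.0 × 0.00762 / 4.022×10^-8 = 7.256×10^7 Pa.

72.6 MPa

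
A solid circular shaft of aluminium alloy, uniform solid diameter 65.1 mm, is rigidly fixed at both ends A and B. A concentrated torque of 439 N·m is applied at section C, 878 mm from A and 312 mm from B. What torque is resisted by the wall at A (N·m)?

With uniform GJ and both ends fixed, compatibility θ_AC = θ_CB gives T_A·a = T_B·b, together with T_A + T_B = T₀.
T_A = T₀·b/(a+b) = 439.0·312/1190 = 115.1 N·m; T_B = 323.9 N·m.

115 N·m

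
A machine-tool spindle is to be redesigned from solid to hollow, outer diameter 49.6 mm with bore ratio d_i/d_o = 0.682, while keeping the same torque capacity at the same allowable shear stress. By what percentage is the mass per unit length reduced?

Equal τ_max and T ⇒ the solid shaft needs d_s³ = d_o³(1−k⁴), so d_s = 49.6·(1−0.682⁴)^(1/3) = 45.73 mm.
Area ratio A_h/A_s = d_o²(1−k²)/d_s² = (1−k²)/(1−k⁴)^(2/3) = 0.6293.
Mass saving = 1 − 0.6293 = 37.1 %.

37.1 %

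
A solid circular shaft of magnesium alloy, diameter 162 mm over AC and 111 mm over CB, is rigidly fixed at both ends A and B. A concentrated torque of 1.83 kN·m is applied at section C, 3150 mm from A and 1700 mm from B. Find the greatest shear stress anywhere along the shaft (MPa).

Compatibility: T_A·a/J_AC = T_B·b/J_CB with T_A + T_B = T₀.
J_AC = 6.76×10^-5 m⁴, J_CB = 1.49×10^-5 m⁴, so T_A = T₀·(J_AC/a)/((J_AC/a)+(J_CB/b)) = 1299 N·m, T_B = 530.7 N·m.
τ in each portion: τ_AC = 1.56×10^6 Pa, τ_CB = 1.98×10^6 Pa; maximum is in CB.
τ_max = T_CB·r/J = 530.7·0.0555/1.49×10^-5 = 1.976×10^6 Pa.

1.98 MPa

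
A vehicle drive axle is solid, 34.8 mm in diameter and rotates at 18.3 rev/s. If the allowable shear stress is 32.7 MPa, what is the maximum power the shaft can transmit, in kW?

31.1 kW

J = πd⁴/32 = π(0.0348)⁴/32 = 1.440×10^-7 m⁴.
T_max = τ_allow·J/r = 3.27×10^7 × 1.440×10^-7 / 0.0174 = 270.6 N·m.
ω = 2π·18.3 = 115.0 rad/s, so P_max = T_max·ω = 3.111×10^4 W.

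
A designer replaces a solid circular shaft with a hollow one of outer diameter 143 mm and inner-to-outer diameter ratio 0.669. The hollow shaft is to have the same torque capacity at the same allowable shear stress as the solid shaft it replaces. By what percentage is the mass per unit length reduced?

Equal τ_max and T ⇒ the solid shaft needs d_s³ = d_o³(1−k⁴), so d_s = 143·(1−0.669⁴)^(1/3) = 132.7 mm.
Area ratio A_h/A_s = d_o²(1−k²)/d_s² = (1−k²)/(1−k⁴)^(2/3) = 0.6412.
Mass saving = 1 − 0.6412 = 35.9 %.

35.9 %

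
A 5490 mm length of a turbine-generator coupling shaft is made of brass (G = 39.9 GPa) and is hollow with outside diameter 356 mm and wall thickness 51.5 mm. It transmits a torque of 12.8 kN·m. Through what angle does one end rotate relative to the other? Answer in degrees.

J = π(d_o⁴ − d_i⁴)/32 = π(0.356⁴ − 0.253⁴)/32 = 1.175×10^-3 m⁴.
θ = T·L/(G·J) = 12800 × 5.49 / (39.9×10⁹ × 1.175×10^-3) = 1.499×10^-3 rad.

0.0859°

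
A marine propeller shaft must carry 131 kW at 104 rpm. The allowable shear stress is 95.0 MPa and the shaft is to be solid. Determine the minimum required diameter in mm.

86.4 mm

ω = 2π·104/60 = 10.89 rad/s, so T = P/ω = 131×10³ / 10.89 = 12030 N·m.
For a solid shaft τ_max = 16T/(πd³), so d = (16T/(π τ_allow))^(1/3) = (16·12030/(π·9.50×10^7))^(1/3) = 0.08639 m.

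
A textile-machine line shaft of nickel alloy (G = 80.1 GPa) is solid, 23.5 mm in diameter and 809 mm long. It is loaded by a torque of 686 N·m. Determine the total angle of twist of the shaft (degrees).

13.3°

J = πd⁴/32 = π(0.0235)⁴/32 = 2.994×10^-8 m⁴.
θ = T·L/(G·J) = 686.0 × 0.809 / (80.1×10⁹ × 2.994×10^-8) = 0.2314 rad.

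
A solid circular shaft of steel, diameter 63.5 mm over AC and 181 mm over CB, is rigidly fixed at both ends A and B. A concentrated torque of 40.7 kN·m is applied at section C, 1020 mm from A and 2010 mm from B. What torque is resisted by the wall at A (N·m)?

1180 N·m

Compatibility: T_A·a/J_AC = T_B·b/J_CB with T_A + T_B = T₀.
J_AC = 1.60×10^-6 m⁴, J_CB = 1.05×10^-4 m⁴, so T_A = T₀·(J_AC/a)/((J_AC/a)+(J_CB/b)) = 1180 N·m, T_B = 39520 N·m.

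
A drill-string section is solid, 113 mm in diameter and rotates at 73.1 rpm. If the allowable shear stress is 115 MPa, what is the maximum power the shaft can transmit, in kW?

249 kW

J = πd⁴/32 = π(0.113)⁴/32 = 1.601×10^-5 m⁴.
T_max = τ_allow·J/r = 1.15×10^8 × 1.601×10^-5 / 0.0565 = 32580 N·m.
ω = 2π·73.1/60 = 7.655 rad/s, so P_max = T_max·ω = 2.494×10^5 W.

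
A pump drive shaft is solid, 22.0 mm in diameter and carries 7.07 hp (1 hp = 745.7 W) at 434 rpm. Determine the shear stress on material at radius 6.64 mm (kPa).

ω = 2π·434/60 = 45.45 rad/s, so T = P/ω = 7.07×745.7 / 45.45 = 116.0 N·m.
J = πd⁴/32 = π(0.0220)⁴/32 = 2.300×10^-8 m⁴.
Shear stress varies linearly with radius: τ = T·r/J = 116.0 × 0.00664 / 2.300×10^-8 = 3.349×10^7 Pa.

33500 kPa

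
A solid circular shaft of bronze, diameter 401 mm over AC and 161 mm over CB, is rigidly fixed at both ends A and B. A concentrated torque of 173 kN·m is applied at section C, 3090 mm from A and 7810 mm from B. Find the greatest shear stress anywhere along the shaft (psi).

Compatibility: T_A·a/J_AC = T_B·b/J_CB with T_A + T_B = T₀.
J_AC = 2.54×10^-3 m⁴, J_CB = 6.60×10^-5 m⁴, so T_A = T₀·(J_AC/a)/((J_AC/a)+(J_CB/b)) = 171200 N·m, T_B = 1761 N·m.
τ in each portion: τ_AC = 1.35×10^7 Pa, τ_CB = 2.15×10^6 Pa; maximum is in AC.
τ_max = T_AC·r/J = 171200·0.201/2.54×10^-3 = 1.353×10^7 Pa.

1960 psi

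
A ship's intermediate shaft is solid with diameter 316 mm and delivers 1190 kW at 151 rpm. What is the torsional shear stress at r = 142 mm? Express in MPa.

ω = 2π·151/60 = 15.81 rad/s, so T = P/ω = 1190×10³ / 15.81 = 75260 N·m.
J = πd⁴/32 = π(0.316)⁴/32 = 9.789×10^-4 m⁴.
Shear stress varies linearly with radius: τ = T·r/J = 75260 × 0.142 / 9.789×10^-4 = 1.092×10^7 Pa.

10.9 MPa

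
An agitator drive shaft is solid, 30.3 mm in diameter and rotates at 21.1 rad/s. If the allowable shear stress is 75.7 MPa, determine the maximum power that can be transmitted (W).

J = πd⁴/32 = π(0.0303)⁴/32 = 8.275×10^-8 m⁴.
T_max = τ_allow·J/r = 7.57×10^7 × 8.275×10^-8 / 0.0152 = 413.5 N·m.
ω = 21.1 rad/s, so P_max = T_max·ω = 8724 W.

8720 W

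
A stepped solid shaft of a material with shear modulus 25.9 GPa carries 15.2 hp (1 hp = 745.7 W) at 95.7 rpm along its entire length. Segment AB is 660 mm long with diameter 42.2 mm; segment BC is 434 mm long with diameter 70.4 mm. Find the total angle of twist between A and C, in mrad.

ω = 2π·95.7/60 = 10.02 rad/s, so T = P/ω = 15.2×745.7 / 10.02 = 1131 N·m.
J_AB = π(0.0422)⁴/32 = 3.11×10^-7 m⁴; J_BC = π(0.0704)⁴/32 = 2.41×10^-6 m⁴.
θ = (T/G)·Σ L_i/J_i = (1131/25.9×10⁹)·(0.660/3.11×10^-7 + 0.434/2.41×10^-6) = 0.1004 rad.

100 mrad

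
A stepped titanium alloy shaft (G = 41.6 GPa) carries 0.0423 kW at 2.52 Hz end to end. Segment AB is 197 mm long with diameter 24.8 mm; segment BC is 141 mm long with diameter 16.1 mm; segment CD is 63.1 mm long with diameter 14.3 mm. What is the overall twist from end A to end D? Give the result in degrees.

0.155°

ω = 2π·2.52 = 15.83 rad/s, so T = P/ω = 0.0423×10³ / 15.83 = 2.672 N·m.
J_AB = π(0.0248)⁴/32 = 3.71×10^-8 m⁴; J_BC = π(0.0161)⁴/32 = 6.60×10^-9 m⁴; J_CD = π(0.0143)⁴/32 = 4.11×10^-9 m⁴.
θ = (T/G)·Σ L_i/J_i = (2.672/41.6×10⁹)·(0.197/3.71×10^-8 + 0.141/6.60×10^-9 + 0.0631/4.11×10^-9) = 2.700×10^-3 rad.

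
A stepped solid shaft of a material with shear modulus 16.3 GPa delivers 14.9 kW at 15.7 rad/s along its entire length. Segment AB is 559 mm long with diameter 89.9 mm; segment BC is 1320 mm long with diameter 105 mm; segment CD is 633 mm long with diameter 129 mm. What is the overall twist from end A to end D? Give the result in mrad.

ω = 15.7 rad/s, so T = P/ω = 14.9×10³ / 15.70 = 949.0 N·m.
J_AB = π(0.0899)⁴/32 = 6.41×10^-6 m⁴; J_BC = π(0.105)⁴/32 = 1.19×10^-5 m⁴; J_CD = π(0.129)⁴/32 = 2.72×10^-5 m⁴.
θ = (T/G)·Σ L_i/J_i = (949.0/16.3×10⁹)·(0.559/6.41×10^-6 + 1.32/1.19×10^-5 + 0.633/2.72×10^-5) = 0.01287 rad.

12.9 mrad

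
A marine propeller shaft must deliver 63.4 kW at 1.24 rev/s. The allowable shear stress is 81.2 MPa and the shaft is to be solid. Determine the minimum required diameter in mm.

79.9 mm

ω = 2π·1.24 = 7.791 rad/s, so T = P/ω = 63.4×10³ / 7.791 = 8137 N·m.
For a solid shaft τ_max = 16T/(πd³), so d = (16T/(π τ_allow))^(1/3) = (16·8137/(π·8.12×10^7))^(1/3) = 0.07992 m.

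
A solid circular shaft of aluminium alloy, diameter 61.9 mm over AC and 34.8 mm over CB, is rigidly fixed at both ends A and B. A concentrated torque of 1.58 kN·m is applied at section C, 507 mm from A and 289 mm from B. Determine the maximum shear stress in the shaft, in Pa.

Compatibility: T_A·a/J_AC = T_B·b/J_CB with T_A + T_B = T₀.
J_AC = 1.44×10^-6 m⁴, J_CB = 1.44×10^-7 m⁴, so T_A = T₀·(J_AC/a)/((J_AC/a)+(J_CB/b)) = 1344 N·m, T_B = 235.6 N·m.
τ in each portion: τ_AC = 2.89×10^7 Pa, τ_CB = 2.85×10^7 Pa; maximum is in AC.
τ_max = T_AC·r/J = 1344·0.0309/1.44×10^-6 = 2.887×10^7 Pa.

2.89e7 Pa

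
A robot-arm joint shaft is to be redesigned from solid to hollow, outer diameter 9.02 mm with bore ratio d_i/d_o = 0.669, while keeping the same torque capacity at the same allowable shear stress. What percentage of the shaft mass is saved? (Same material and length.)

35.9 %

Equal τ_max and T ⇒ the solid shaft needs d_s³ = d_o³(1−k⁴), so d_s = 9.02·(1−0.669⁴)^(1/3) = 8.372 mm.
Area ratio A_h/A_s = d_o²(1−k²)/d_s² = (1−k²)/(1−k⁴)^(2/3) = 0.6412.
Mass saving = 1 − 0.6412 = 35.9 %.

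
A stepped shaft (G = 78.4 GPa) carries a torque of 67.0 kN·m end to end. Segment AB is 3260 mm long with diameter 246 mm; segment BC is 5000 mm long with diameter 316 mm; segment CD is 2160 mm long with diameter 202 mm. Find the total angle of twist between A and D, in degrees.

J_AB = π(0.246)⁴/32 = 3.60×10^-4 m⁴; J_BC = π(0.316)⁴/32 = 9.79×10^-4 m⁴; J_CD = π(0.202)⁴/32 = 1.63×10^-4 m⁴.
θ = (T/G)·Σ L_i/J_i = (67000/78.4×10⁹)·(3.26/3.60×10^-4 + 5.00/9.79×10^-4 + 2.16/1.63×10^-4) = 0.02341 rad.

1.34°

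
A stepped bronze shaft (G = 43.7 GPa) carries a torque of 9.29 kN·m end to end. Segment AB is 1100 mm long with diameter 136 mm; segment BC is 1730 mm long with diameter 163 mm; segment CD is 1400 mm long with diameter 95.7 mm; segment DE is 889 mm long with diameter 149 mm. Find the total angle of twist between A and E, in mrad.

J_AB = π(0.136)⁴/32 = 3.36×10^-5 m⁴; J_BC = π(0.163)⁴/32 = 6.93×10^-5 m⁴; J_CD = π(0.0957)⁴/32 = 8.23×10^-6 m⁴; J_DE = π(0.149)⁴/32 = 4.84×10^-5 m⁴.
θ = (T/G)·Σ L_i/J_i = (9290/43.7×10⁹)·(1.10/3.36×10^-5 + 1.73/6.93×10^-5 + 1.40/8.23×10^-6 + 0.889/4.84×10^-5) = 0.05232 rad.

52.3 mrad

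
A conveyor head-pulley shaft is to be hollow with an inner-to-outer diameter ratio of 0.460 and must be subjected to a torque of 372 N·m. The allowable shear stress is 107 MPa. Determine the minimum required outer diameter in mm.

For a hollow shaft with d_i/d_o = 0.460: τ_max = 16T/(π d_o³ (1−k⁴)), so d_o = [16T/(π τ_allow (1−k⁴))]^(1/3) = [16·372.0/(π·1.07×10^8·0.9552)]^(1/3) = 0.02647 m.

26.5 mm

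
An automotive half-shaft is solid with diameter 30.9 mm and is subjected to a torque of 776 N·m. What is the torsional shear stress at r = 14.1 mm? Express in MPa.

J = πd⁴/32 = π(0.0309)⁴/32 = 8.950×10^-8 m⁴.
Shear stress varies linearly with radius: τ = T·r/J = 776.0 × 0.0141 / 8.950×10^-8 = 1.222×10^8 Pa.

122 MPa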